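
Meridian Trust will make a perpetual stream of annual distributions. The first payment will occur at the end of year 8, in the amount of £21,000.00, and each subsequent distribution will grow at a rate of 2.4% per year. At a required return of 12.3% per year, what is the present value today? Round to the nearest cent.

£94172.87

Value at end of year 7: C₁ / (r − g) = £21,000.00 / (0.123 − 0.024) = £212,121.2121
Discount to today: PV = £212,121.2121 / (1 + 0.123)^7 = £212,121.2121 / 2.252466 = £94,172.87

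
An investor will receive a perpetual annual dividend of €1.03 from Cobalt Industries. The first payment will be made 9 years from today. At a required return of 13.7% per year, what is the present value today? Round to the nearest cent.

Value at end of year 8: C / r = €1.03 / 0.137 = €7.5182
Discount to today: PV = €7.5182 / (1 + 0.137)^8 = €7.5182 / 2.793082 = €2.69

€2.69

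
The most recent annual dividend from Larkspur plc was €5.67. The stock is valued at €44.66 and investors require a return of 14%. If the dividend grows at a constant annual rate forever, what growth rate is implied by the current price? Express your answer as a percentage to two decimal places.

1.16%

P = D₀(1+g)/(r−g) ⇒ P(r−g) = D₀(1+g) ⇒ g(P+D₀) = P·r − D₀
g = (P·r − D₀)/(P + D₀) = (€44.66×0.14 − €5.67) / (€44.66 + €5.67) = 0.011572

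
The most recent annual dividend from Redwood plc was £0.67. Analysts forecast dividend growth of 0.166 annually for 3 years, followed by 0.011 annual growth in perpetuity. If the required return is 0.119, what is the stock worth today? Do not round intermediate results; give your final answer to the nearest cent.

D_1 = 0.78122
D_2 = 0.91090
D_3 = 1.06211
Terminal value at year 3: TV = D_3×(1+g_2)/(r−g_2) = 1.07380/0.108 = 9.94255
P_0 = D_1/(1+r)^1 + D_2/(1+r)^2 + D_3/(1+r)^3 + TV/(1+r)^3
    = 0.69814 + 0.72746 + 0.75802 + 7.09590 = 9.27953

£9.28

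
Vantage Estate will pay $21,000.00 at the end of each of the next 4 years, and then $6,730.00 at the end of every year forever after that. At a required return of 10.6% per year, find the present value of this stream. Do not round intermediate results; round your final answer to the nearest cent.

$108143.23

PV of 4-year annuity: $21,000.00 × [1 − (1+0.106)^−4] / 0.106 = 65711.70259
Perpetuity value at year 4: $6,730.00 / 0.106 = 63490.56604
PV of perpetuity: 63490.56604 / (1+0.106)^4 = 42431.52992
Total PV = 65711.70259 + 42431.52992 = 108143.23251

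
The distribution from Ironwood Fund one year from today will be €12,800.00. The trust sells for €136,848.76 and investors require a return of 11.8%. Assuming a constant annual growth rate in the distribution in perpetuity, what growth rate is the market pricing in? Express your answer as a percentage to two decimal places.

P = D₁/(r−g) ⇒ g = r − D₁/P = 0.118 − €12,800.00/€136,848.76 = 0.024466

2.45%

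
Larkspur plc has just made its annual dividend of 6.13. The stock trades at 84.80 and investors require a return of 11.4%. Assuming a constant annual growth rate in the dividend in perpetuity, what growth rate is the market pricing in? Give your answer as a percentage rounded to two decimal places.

P = D₀(1+g)/(r−g) ⇒ P(r−g) = D₀(1+g) ⇒ g(P+D₀) = P·r − D₀
g = (P·r − D₀)/(P + D₀) = (84.80×0.114 − 6.13) / (84.80 + 6.13) = 0.038900

3.89%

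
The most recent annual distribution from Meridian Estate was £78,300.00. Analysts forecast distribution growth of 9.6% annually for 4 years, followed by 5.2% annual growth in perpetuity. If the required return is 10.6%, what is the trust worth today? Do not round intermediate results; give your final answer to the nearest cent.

£1777159.69

D_1 = 85816.80000
D_2 = 94055.21280
D_3 = 103084.51323
D_4 = 112980.62650
Terminal value at year 4: TV = D_4×(1+g_2)/(r−g_2) = 118855.61908/0.054 = 2201029.98290
P_0 = D_1/(1+r)^1 + D_2/(1+r)^2 + D_3/(1+r)^3 + D_4/(1+r)^4 + TV/(1+r)^4
    = 77592.04340 + 76890.48785 + 76195.27549 + 75506.34894 + 1470975.53870 = 1777159.69438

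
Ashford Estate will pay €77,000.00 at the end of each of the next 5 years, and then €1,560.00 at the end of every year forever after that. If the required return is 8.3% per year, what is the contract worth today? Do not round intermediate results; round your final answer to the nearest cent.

€317638.55

PV of 5-year annuity: €77,000.00 × [1 − (1+0.083)^−5] / 0.083 = 305023.05374
Perpetuity value at year 5: €1,560.00 / 0.083 = 18795.18072
PV of perpetuity: 18795.18072 / (1+0.083)^5 = 12615.49288
Total PV = 305023.05374 + 12615.49288 = 317638.54662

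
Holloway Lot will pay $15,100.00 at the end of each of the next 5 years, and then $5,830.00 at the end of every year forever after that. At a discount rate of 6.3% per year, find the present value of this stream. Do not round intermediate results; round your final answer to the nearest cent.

$131271.66

PV of 5-year annuity: $15,100.00 × [1 − (1+0.063)^−5] / 0.063 = 63090.92596
Perpetuity value at year 5: $5,830.00 / 0.063 = 92539.68254
PV of perpetuity: 92539.68254 / (1+0.063)^5 = 68180.73563
Total PV = 63090.92596 + 68180.73563 = 131271.66159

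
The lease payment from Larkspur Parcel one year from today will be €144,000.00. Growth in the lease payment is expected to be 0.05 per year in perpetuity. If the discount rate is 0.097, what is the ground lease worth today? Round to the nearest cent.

€3063829.79

Growing perpetuity: P = D₁ / (r − g) = €144,000.0000 / (0.097 − 0.05) = €3,063,829.79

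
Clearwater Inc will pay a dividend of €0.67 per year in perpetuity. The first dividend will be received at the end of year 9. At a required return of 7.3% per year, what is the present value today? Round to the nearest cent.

€5.22

Value at end of year 8: C / r = €0.67 / 0.073 = €9.1781
Discount to today: PV = €9.1781 / (1 + 0.073)^8 = €9.1781 / 1.757105 = €5.22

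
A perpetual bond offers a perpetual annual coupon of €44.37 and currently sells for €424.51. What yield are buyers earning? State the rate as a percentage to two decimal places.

P = C/r ⇒ r = C/P = €44.37/€424.51 = 0.104521

10.45%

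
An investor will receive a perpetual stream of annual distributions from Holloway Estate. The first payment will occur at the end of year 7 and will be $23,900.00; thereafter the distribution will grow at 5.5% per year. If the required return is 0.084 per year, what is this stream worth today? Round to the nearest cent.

$507953.80

Value at end of year 6: C₁ / (r − g) = $23,900.00 / (0.084 − 0.055) = $824,137.9310
Discount to today: PV = $824,137.9310 / (1 + 0.084)^6 = $824,137.9310 / 1.622466 = $507,953.80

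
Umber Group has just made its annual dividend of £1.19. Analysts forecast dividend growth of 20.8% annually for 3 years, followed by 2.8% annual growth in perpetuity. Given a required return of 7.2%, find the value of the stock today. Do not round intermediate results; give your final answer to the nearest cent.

£44.34

D_1 = 1.43752
D_2 = 1.73652
D_3 = 2.09772
Terminal value at year 3: TV = D_3×(1+g_2)/(r−g_2) = 2.15646/0.044 = 49.01039
P_0 = D_1/(1+r)^1 + D_2/(1+r)^2 + D_3/(1+r)^3 + TV/(1+r)^3
    = 1.34097 + 1.51109 + 1.70280 + 39.78358 = 44.33844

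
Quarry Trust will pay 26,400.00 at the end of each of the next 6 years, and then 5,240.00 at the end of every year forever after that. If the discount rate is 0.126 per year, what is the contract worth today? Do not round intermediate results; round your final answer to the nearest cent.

127126.17

PV of 6-year annuity: 26,400.00 × [1 − (1+0.126)^−6] / 0.126 = 106721.46043
Perpetuity value at year 6: 5,240.00 / 0.126 = 41587.30159
PV of perpetuity: 41587.30159 / (1+0.126)^6 = 20404.70868
Total PV = 106721.46043 + 20404.70868 = 127126.16911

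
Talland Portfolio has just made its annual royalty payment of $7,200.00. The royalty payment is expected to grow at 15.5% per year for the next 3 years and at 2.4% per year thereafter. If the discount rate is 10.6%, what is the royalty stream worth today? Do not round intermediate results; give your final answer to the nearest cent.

$125970.89

D_1 = 8316.00000
D_2 = 9604.98000
D_3 = 11093.75190
Terminal value at year 3: TV = D_3×(1+g_2)/(r−g_2) = 11360.00195/0.082 = 138536.60909
P_0 = D_1/(1+r)^1 + D_2/(1+r)^2 + D_3/(1+r)^3 + TV/(1+r)^3
    = 7518.98734 + 7852.10703 + 8199.98519 + 102399.81510 = 125970.89467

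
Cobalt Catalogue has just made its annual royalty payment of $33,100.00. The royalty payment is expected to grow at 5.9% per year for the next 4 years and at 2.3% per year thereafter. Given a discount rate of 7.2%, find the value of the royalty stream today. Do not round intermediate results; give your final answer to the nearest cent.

D_1 = 35052.90000
D_2 = 37121.02110
D_3 = 39311.16134
D_4 = 41630.51986
Terminal value at year 4: TV = D_4×(1+g_2)/(r−g_2) = 42588.02182/0.049 = 869143.30247
P_0 = D_1/(1+r)^1 + D_2/(1+r)^2 + D_3/(1+r)^3 + D_4/(1+r)^4 + TV/(1+r)^4
    = 32698.60075 + 32302.06921 + 31910.34635 + 31523.37387 + 658130.84629 = 786565.23647

$786565.24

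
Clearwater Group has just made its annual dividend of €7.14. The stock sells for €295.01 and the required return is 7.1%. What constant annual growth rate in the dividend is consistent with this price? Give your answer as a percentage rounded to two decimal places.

P = D₀(1+g)/(r−g) ⇒ P(r−g) = D₀(1+g) ⇒ g(P+D₀) = P·r − D₀
g = (P·r − D₀)/(P + D₀) = (€295.01×0.071 − €7.14) / (€295.01 + €7.14) = 0.045692

4.57%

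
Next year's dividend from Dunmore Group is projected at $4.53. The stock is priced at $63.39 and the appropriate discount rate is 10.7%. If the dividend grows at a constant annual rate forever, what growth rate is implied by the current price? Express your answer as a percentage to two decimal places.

3.55%

P = D₁/(r−g) ⇒ g = r − D₁/P = 0.107 − $4.53/$63.39 = 0.035538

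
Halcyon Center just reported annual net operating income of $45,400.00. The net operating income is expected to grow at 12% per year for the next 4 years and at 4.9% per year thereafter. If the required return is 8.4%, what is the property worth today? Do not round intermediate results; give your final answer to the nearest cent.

D_1 = 50848.00000
D_2 = 56949.76000
D_3 = 63783.73120
D_4 = 71437.77894
Terminal value at year 4: TV = D_4×(1+g_2)/(r−g_2) = 74938.23011/0.035 = 2141092.28892
P_0 = D_1/(1+r)^1 + D_2/(1+r)^2 + D_3/(1+r)^3 + D_4/(1+r)^4 + TV/(1+r)^4
    = 46907.74908 + 48465.57100 + 50075.12871 + 51738.14037 + 1550665.97839 = 1747852.56755

$1747852.57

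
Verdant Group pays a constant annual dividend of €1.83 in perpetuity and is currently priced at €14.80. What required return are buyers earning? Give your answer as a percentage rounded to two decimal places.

P = C/r ⇒ r = C/P = €1.83/€14.80 = 0.123649

12.36%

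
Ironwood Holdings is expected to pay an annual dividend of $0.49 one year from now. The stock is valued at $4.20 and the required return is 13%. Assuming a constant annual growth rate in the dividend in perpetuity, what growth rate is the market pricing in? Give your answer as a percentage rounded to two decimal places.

1.33%

P = D₁/(r−g) ⇒ g = r − D₁/P = 0.13 − $0.49/$4.20 = 0.013333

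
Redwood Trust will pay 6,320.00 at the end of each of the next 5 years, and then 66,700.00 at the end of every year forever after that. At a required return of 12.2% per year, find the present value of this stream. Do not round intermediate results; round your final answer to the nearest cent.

330139.03

PV of 5-year annuity: 6,320.00 × [1 − (1+0.122)^−5] / 0.122 = 22669.75853
Perpetuity value at year 5: 66,700.00 / 0.122 = 546721.31148
PV of perpetuity: 546721.31148 / (1+0.122)^5 = 307469.27135
Total PV = 22669.75853 + 307469.27135 = 330139.02987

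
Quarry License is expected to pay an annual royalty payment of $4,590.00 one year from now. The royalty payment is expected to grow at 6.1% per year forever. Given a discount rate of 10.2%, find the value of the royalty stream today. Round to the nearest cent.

$111951.22

Growing perpetuity: P = D₁ / (r − g) = $4,590.0000 / (0.102 − 0.061) = $111,951.22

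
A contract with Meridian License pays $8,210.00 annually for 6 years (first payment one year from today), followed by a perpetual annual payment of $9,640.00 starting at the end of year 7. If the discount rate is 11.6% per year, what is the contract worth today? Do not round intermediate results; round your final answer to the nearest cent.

$77156.92

PV of 6-year annuity: $8,210.00 × [1 − (1+0.116)^−6] / 0.116 = 34140.54115
Perpetuity value at year 6: $9,640.00 / 0.116 = 83103.44828
PV of perpetuity: 83103.44828 / (1+0.116)^6 = 43016.38169
Total PV = 34140.54115 + 43016.38169 = 77156.92284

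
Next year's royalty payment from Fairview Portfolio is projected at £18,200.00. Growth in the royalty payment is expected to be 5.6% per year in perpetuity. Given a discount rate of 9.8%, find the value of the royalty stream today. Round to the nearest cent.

£433333.33

Growing perpetuity: P = D₁ / (r − g) = £18,200.0000 / (0.098 − 0.056) = £433,333.33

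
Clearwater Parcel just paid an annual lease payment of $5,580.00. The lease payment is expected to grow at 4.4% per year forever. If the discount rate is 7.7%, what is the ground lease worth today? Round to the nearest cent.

D₁ = D₀ × (1 + g) = $5,580.00 × 1.044 = $5,825.5200
Growing perpetuity: P = D₁ / (r − g) = $5,825.5200 / (0.077 − 0.044) = $176,530.91

$176530.91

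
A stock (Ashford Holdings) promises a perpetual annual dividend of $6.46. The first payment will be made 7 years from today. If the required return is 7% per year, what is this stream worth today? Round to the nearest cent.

Value at end of year 6: C / r = $6.46 / 0.07 = $92.2857
Discount to today: PV = $92.2857 / (1 + 0.07)^6 = $92.2857 / 1.500730 = $61.49

$61.49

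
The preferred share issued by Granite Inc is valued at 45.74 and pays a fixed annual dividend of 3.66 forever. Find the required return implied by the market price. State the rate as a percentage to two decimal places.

8.00%

P = C/r ⇒ r = C/P = 3.66/45.74 = 0.080017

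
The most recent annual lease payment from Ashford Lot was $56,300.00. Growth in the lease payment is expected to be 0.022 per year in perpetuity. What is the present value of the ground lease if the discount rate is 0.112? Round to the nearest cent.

$639317.78

D₁ = D₀ × (1 + g) = $56,300.00 × 1.022 = $57,538.6000
Growing perpetuity: P = D₁ / (r − g) = $57,538.6000 / (0.112 − 0.022) = $639,317.78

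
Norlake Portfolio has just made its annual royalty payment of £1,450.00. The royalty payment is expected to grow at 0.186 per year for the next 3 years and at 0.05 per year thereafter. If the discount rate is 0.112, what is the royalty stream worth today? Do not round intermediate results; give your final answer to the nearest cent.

£34747.46

D_1 = 1719.70000
D_2 = 2039.56420
D_3 = 2418.92314
Terminal value at year 3: TV = D_3×(1+g_2)/(r−g_2) = 2539.86930/0.062 = 40965.63384
P_0 = D_1/(1+r)^1 + D_2/(1+r)^2 + D_3/(1+r)^3 + TV/(1+r)^3
    = 1546.49281 + 1649.40690 + 1759.16958 + 29792.38812 = 34747.45741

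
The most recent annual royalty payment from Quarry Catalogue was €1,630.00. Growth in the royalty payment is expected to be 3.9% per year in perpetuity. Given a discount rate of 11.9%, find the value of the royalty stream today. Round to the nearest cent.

D₁ = D₀ × (1 + g) = €1,630.00 × 1.039 = €1,693.5700
Growing perpetuity: P = D₁ / (r − g) = €1,693.5700 / (0.119 − 0.039) = €21,169.63

€21169.63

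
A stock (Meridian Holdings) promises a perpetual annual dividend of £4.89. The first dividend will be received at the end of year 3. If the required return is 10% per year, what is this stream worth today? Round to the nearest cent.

Value at end of year 2: C / r = £4.89 / 0.1 = £48.9000
Discount to today: PV = £48.9000 / (1 + 0.1)^2 = £48.9000 / 1.210000 = £40.41

£40.41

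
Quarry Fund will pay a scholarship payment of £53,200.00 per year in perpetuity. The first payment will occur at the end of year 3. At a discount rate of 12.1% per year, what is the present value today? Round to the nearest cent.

Value at end of year 2: C / r = £53,200.00 / 0.121 = £439,669.4215
Discount to today: PV = £439,669.4215 / (1 + 0.121)^2 = £439,669.4215 / 1.256641 = £349,876.71

£349876.71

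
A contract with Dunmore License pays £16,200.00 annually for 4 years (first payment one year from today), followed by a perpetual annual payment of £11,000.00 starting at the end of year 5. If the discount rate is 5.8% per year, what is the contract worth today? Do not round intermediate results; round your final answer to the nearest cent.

PV of 4-year annuity: £16,200.00 × [1 − (1+0.058)^−4] / 0.058 = 56392.74918
Perpetuity value at year 4: £11,000.00 / 0.058 = 189655.17241
PV of perpetuity: 189655.17241 / (1+0.058)^4 = 151363.79951
Total PV = 56392.74918 + 151363.79951 = 207756.54869

£207756.55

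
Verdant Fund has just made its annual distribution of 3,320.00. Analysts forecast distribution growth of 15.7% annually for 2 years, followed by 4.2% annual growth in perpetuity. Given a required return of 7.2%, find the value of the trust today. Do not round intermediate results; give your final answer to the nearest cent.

141777.11

D_1 = 3841.24000
D_2 = 4444.31468
Terminal value at year 2: TV = D_2×(1+g_2)/(r−g_2) = 4630.97590/0.03 = 154365.86322
P_0 = D_1/(1+r)^1 + D_2/(1+r)^2 + TV/(1+r)^2
    = 3583.24627 + 3867.36561 + 134326.49882 = 141777.11070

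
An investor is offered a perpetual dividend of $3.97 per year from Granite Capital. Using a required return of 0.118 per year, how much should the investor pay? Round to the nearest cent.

$33.64

Level perpetuity: PV = C / r = $3.97 / 0.118 = $33.64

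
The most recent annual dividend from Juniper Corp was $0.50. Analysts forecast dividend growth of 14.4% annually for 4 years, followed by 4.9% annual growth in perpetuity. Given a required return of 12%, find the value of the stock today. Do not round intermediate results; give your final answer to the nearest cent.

D_1 = 0.57200
D_2 = 0.65437
D_3 = 0.74860
D_4 = 0.85639
Terminal value at year 4: TV = D_4×(1+g_2)/(r−g_2) = 0.89836/0.071 = 12.65293
P_0 = D_1/(1+r)^1 + D_2/(1+r)^2 + D_3/(1+r)^3 + D_4/(1+r)^4 + TV/(1+r)^4
    = 0.51071 + 0.52166 + 0.53284 + 0.54425 + 8.04117 = 10.15063

$10.15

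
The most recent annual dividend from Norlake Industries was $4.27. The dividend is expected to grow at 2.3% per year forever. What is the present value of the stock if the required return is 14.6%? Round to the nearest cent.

D₁ = D₀ × (1 + g) = $4.27 × 1.023 = $4.3682
Growing perpetuity: P = D₁ / (r − g) = $4.3682 / (0.146 − 0.023) = $35.51

$35.51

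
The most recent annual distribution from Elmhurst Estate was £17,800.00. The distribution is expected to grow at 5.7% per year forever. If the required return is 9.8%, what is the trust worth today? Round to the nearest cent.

D₁ = D₀ × (1 + g) = £17,800.00 × 1.057 = £18,814.6000
Growing perpetuity: P = D₁ / (r − g) = £18,814.6000 / (0.098 − 0.057) = £458,892.68

£458892.68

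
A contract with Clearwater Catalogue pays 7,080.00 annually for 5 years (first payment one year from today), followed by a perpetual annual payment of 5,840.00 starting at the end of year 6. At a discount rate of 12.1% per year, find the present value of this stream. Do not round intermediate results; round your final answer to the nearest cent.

PV of 5-year annuity: 7,080.00 × [1 − (1+0.121)^−5] / 0.121 = 25458.71623
Perpetuity value at year 5: 5,840.00 / 0.121 = 48264.46281
PV of perpetuity: 48264.46281 / (1+0.121)^5 = 27264.61779
Total PV = 25458.71623 + 27264.61779 = 52723.33401

52723.33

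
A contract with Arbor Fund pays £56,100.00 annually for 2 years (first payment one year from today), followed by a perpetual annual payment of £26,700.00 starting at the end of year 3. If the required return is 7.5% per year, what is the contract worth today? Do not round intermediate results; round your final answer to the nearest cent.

PV of 2-year annuity: £56,100.00 × [1 − (1+0.075)^−2] / 0.075 = 100731.20606
Perpetuity value at year 2: £26,700.00 / 0.075 = 356000.00000
PV of perpetuity: 356000.00000 / (1+0.075)^2 = 308058.40995
Total PV = 100731.20606 + 308058.40995 = 408789.61601

£408789.62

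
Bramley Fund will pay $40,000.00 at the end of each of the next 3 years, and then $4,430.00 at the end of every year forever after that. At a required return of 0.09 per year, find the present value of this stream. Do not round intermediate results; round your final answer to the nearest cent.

PV of 3-year annuity: $40,000.00 × [1 − (1+0.09)^−3] / 0.09 = 101251.78664
Perpetuity value at year 3: $4,430.00 / 0.09 = 49222.22222
PV of perpetuity: 49222.22222 / (1+0.09)^3 = 38008.58685
Total PV = 101251.78664 + 38008.58685 = 139260.37349

$139260.37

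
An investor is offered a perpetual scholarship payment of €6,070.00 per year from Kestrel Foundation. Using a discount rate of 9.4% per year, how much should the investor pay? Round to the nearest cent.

Level perpetuity: PV = C / r = €6,070.00 / 0.094 = €64,574.47

€64574.47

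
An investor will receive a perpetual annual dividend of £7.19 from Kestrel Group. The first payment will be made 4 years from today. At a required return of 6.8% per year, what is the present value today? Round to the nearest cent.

£86.80

Value at end of year 3: C / r = £7.19 / 0.068 = £105.7353
Discount to today: PV = £105.7353 / (1 + 0.068)^3 = £105.7353 / 1.218186 = £86.80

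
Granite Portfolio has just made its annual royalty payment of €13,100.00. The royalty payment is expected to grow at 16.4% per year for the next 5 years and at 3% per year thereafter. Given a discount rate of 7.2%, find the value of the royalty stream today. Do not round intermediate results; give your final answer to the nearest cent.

€569319.82

D_1 = 15248.40000
D_2 = 17749.13760
D_3 = 20659.99617
D_4 = 24048.23554
D_5 = 27992.14617
Terminal value at year 5: TV = D_5×(1+g_2)/(r−g_2) = 28831.91055/0.042 = 686474.06073
P_0 = D_1/(1+r)^1 + D_2/(1+r)^2 + D_3/(1+r)^3 + D_4/(1+r)^4 + D_5/(1+r)^5 + TV/(1+r)^5
    = 14224.25373 + 15444.99192 + 16770.49496 + 18209.75386 + 19772.53124 + 484897.79000 = 569319.81572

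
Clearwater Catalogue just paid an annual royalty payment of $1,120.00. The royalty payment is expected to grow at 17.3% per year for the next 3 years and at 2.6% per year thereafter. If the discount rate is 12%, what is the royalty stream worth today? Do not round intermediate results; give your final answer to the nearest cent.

D_1 = 1313.76000
D_2 = 1541.04048
D_3 = 1807.64048
Terminal value at year 3: TV = D_3×(1+g_2)/(r−g_2) = 1854.63914/0.094 = 19730.20357
P_0 = D_1/(1+r)^1 + D_2/(1+r)^2 + D_3/(1+r)^3 + TV/(1+r)^3
    = 1173.00000 + 1228.50804 + 1286.64279 + 14043.56919 = 17731.72001

$17731.72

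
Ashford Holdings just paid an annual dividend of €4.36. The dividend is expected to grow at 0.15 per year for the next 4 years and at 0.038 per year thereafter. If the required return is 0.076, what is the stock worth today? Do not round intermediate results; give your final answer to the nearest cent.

D_1 = 5.01400
D_2 = 5.76610
D_3 = 6.63101
D_4 = 7.62567
Terminal value at year 4: TV = D_4×(1+g_2)/(r−g_2) = 7.91544/0.038 = 208.30112
P_0 = D_1/(1+r)^1 + D_2/(1+r)^2 + D_3/(1+r)^3 + D_4/(1+r)^4 + TV/(1+r)^4
    = 4.65985 + 4.98032 + 5.32284 + 5.68891 + 155.39696 = 176.04888

€176.05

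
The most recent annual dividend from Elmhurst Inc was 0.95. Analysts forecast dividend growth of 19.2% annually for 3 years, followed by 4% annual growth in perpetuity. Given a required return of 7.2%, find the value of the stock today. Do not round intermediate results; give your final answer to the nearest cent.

45.98

D_1 = 1.13240
D_2 = 1.34982
D_3 = 1.60899
Terminal value at year 3: TV = D_3×(1+g_2)/(r−g_2) = 1.67335/0.032 = 52.29206
P_0 = D_1/(1+r)^1 + D_2/(1+r)^2 + D_3/(1+r)^3 + TV/(1+r)^3
    = 1.05634 + 1.17459 + 1.30607 + 42.44743 = 45.98444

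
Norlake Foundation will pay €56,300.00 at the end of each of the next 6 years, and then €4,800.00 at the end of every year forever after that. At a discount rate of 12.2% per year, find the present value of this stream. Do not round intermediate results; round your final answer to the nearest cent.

PV of 6-year annuity: €56,300.00 × [1 − (1+0.122)^−6] / 0.122 = 230167.00018
Perpetuity value at year 6: €4,800.00 / 0.122 = 39344.26230
PV of perpetuity: 39344.26230 / (1+0.122)^6 = 19720.78803
Total PV = 230167.00018 + 19720.78803 = 249887.78822

€249887.79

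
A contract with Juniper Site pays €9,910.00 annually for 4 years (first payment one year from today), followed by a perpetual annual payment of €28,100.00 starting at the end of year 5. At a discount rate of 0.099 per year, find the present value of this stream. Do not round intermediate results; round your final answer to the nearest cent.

€226053.49

PV of 4-year annuity: €9,910.00 × [1 − (1+0.099)^−4] / 0.099 = 31481.48783
Perpetuity value at year 4: €28,100.00 / 0.099 = 283838.38384
PV of perpetuity: 283838.38384 / (1+0.099)^4 = 194572.00564
Total PV = 31481.48783 + 194572.00564 = 226053.49347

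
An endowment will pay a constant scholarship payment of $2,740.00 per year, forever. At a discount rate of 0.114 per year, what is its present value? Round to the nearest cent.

$24035.09

Level perpetuity: PV = C / r = $2,740.00 / 0.114 = $24,035.09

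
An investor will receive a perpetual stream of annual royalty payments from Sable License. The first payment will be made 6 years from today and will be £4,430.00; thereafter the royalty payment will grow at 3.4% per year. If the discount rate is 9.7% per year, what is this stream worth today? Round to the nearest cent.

Value at end of year 5: C₁ / (r − g) = £4,430.00 / (0.097 − 0.034) = £70,317.4603
Discount to today: PV = £70,317.4603 / (1 + 0.097)^5 = £70,317.4603 / 1.588668 = £44,261.90

£44261.90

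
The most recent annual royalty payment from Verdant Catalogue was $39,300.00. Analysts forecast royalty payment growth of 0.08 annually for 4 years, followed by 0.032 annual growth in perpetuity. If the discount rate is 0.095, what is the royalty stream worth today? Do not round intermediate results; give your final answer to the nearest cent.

$761104.20

D_1 = 42444.00000
D_2 = 45839.52000
D_3 = 49506.68160
D_4 = 53467.21613
Terminal value at year 4: TV = D_4×(1+g_2)/(r−g_2) = 55178.16704/0.063 = 875843.92133
P_0 = D_1/(1+r)^1 + D_2/(1+r)^2 + D_3/(1+r)^3 + D_4/(1+r)^4 + TV/(1+r)^4
    = 38761.64384 + 38230.66241 + 37706.95471 + 37190.42108 + 609214.51678 = 761104.19882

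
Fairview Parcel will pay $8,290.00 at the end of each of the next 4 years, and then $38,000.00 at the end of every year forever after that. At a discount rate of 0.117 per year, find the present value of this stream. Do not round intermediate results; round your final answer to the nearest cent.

$233973.53

PV of 4-year annuity: $8,290.00 × [1 − (1+0.117)^−4] / 0.117 = 25339.55106
Perpetuity value at year 4: $38,000.00 / 0.117 = 324786.32479
PV of perpetuity: 324786.32479 / (1+0.117)^4 = 208633.97974
Total PV = 25339.55106 + 208633.97974 = 233973.53081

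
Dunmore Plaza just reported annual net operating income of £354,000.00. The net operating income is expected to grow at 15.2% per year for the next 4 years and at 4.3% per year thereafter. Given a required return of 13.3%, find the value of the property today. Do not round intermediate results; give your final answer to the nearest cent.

D_1 = 407808.00000
D_2 = 469794.81600
D_3 = 541203.62803
D_4 = 623466.57949
Terminal value at year 4: TV = D_4×(1+g_2)/(r−g_2) = 650275.64241/0.09 = 7225284.91568
P_0 = D_1/(1+r)^1 + D_2/(1+r)^2 + D_3/(1+r)^3 + D_4/(1+r)^4 + TV/(1+r)^4
    = 359936.45190 + 365972.45595 + 372109.68160 + 378349.82630 + 4384654.09814 = 5861022.51388

£5861022.51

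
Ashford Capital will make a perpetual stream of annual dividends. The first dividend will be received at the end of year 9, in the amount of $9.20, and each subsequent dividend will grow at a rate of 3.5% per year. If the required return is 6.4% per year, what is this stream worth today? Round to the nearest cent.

$193.13

Value at end of year 8: C₁ / (r − g) = $9.20 / (0.064 − 0.035) = $317.2414
Discount to today: PV = $317.2414 / (1 + 0.064)^8 = $317.2414 / 1.642605 = $193.13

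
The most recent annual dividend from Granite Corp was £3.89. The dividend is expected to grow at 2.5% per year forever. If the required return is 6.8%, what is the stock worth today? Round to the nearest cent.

£92.73

D₁ = D₀ × (1 + g) = £3.89 × 1.025 = £3.9873
Growing perpetuity: P = D₁ / (r − g) = £3.9873 / (0.068 − 0.025) = £92.73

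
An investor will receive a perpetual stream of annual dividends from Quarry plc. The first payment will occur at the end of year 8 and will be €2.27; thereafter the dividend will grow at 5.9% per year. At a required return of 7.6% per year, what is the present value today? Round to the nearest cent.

€79.96

Value at end of year 7: C₁ / (r − g) = €2.27 / (0.076 − 0.059) = €133.5294
Discount to today: PV = €133.5294 / (1 + 0.076)^7 = €133.5294 / 1.669882 = €79.96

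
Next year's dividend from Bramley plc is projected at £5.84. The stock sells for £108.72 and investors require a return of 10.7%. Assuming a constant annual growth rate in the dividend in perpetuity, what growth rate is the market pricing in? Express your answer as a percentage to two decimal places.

P = D₁/(r−g) ⇒ g = r − D₁/P = 0.107 − £5.84/£108.72 = 0.053284

5.33%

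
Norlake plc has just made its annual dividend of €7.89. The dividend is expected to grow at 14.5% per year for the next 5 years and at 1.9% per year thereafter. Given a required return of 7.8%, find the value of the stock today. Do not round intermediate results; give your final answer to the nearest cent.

€231.66

D_1 = 9.03405
D_2 = 10.34399
D_3 = 11.84387
D_4 = 13.56123
D_5 = 15.52760
Terminal value at year 5: TV = D_5×(1+g_2)/(r−g_2) = 15.82263/0.059 = 268.18014
P_0 = D_1/(1+r)^1 + D_2/(1+r)^2 + D_3/(1+r)^3 + D_4/(1+r)^4 + D_5/(1+r)^5 + TV/(1+r)^5
    = 8.38038 + 8.90124 + 9.45447 + 10.04209 + 10.66622 + 184.21831 = 231.66271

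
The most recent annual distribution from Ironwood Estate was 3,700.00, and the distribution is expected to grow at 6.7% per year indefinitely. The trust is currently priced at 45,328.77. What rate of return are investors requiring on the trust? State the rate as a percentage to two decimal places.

D₁ = 3,700.00 × 1.067 = 3,947.9000
P = D₁/(r − g) ⇒ r = D₁/P + g = 3,947.9000/45,328.77 + 0.067 = 0.087095 + 0.067 = 0.154095

15.41%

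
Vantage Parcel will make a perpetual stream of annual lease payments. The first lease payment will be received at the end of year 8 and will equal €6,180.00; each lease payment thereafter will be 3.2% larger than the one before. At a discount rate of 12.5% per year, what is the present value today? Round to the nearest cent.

€29136.53

Value at end of year 7: C₁ / (r − g) = €6,180.00 / (0.125 − 0.032) = €66,451.6129
Discount to today: PV = €66,451.6129 / (1 + 0.125)^7 = €66,451.6129 / 2.280697 = €29,136.53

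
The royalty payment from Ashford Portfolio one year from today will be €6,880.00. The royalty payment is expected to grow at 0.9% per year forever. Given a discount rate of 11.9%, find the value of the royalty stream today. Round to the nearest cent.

Growing perpetuity: P = D₁ / (r − g) = €6,880.0000 / (0.119 − 0.009) = €62,545.45

€62545.45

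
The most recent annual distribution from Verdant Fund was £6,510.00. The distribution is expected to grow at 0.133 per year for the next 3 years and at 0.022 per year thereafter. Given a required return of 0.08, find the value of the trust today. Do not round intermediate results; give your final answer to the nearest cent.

D_1 = 7375.83000
D_2 = 8356.81539
D_3 = 9468.27184
Terminal value at year 3: TV = D_3×(1+g_2)/(r−g_2) = 9676.57382/0.058 = 166837.47961
P_0 = D_1/(1+r)^1 + D_2/(1+r)^2 + D_3/(1+r)^3 + TV/(1+r)^3
    = 6829.47222 + 7164.62225 + 7516.21945 + 132440.97032 = 153951.28424

£153951.28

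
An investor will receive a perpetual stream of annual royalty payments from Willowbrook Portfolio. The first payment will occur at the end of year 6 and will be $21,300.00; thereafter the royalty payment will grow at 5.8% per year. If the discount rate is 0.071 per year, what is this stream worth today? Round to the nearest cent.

$1162756.82

Value at end of year 5: C₁ / (r − g) = $21,300.00 / (0.071 − 0.058) = $1,638,461.5385
Discount to today: PV = $1,638,461.5385 / (1 + 0.071)^5 = $1,638,461.5385 / 1.409118 = $1,162,756.82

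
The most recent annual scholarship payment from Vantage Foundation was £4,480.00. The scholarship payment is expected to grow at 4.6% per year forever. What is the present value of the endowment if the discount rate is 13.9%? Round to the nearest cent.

£50387.96

D₁ = D₀ × (1 + g) = £4,480.00 × 1.046 = £4,686.0800
Growing perpetuity: P = D₁ / (r − g) = £4,686.0800 / (0.139 − 0.046) = £50,387.96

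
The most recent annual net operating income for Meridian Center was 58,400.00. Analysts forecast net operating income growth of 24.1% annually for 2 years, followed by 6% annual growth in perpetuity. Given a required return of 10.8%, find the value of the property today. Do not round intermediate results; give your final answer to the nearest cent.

D_1 = 72474.40000
D_2 = 89940.73040
Terminal value at year 2: TV = D_2×(1+g_2)/(r−g_2) = 95337.17422/0.048 = 1986191.12967
P_0 = D_1/(1+r)^1 + D_2/(1+r)^2 + TV/(1+r)^2
    = 65410.10830 + 73261.68268 + 1617862.15908 = 1756533.95006

1756533.95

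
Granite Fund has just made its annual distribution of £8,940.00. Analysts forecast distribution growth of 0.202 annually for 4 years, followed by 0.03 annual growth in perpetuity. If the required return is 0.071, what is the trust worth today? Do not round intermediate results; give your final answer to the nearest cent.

£404445.10

D_1 = 10745.88000
D_2 = 12916.54776
D_3 = 15525.69041
D_4 = 18661.87987
Terminal value at year 4: TV = D_4×(1+g_2)/(r−g_2) = 19221.73627/0.041 = 468822.83575
P_0 = D_1/(1+r)^1 + D_2/(1+r)^2 + D_3/(1+r)^3 + D_4/(1+r)^4 + TV/(1+r)^4
    = 10033.50140 + 11260.75507 + 12638.12101 + 14183.96027 + 356328.75802 = 404445.09577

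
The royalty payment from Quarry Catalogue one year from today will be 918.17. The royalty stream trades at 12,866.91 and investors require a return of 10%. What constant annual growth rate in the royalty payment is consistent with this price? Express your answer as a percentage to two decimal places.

2.86%

P = D₁/(r−g) ⇒ g = r − D₁/P = 0.1 − 918.17/12,866.91 = 0.028641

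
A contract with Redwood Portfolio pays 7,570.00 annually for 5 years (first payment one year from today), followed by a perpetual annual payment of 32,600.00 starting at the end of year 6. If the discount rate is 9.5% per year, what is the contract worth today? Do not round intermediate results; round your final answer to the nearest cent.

PV of 5-year annuity: 7,570.00 × [1 − (1+0.095)^−5] / 0.095 = 29066.59551
Perpetuity value at year 5: 32,600.00 / 0.095 = 343157.89474
PV of perpetuity: 343157.89474 / (1+0.095)^5 = 217983.38830
Total PV = 29066.59551 + 217983.38830 = 247049.98381

247049.98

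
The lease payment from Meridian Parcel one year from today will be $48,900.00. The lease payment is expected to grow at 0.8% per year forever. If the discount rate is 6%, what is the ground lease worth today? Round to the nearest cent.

Growing perpetuity: P = D₁ / (r − g) = $48,900.0000 / (0.06 − 0.008) = $940,384.62

$940384.62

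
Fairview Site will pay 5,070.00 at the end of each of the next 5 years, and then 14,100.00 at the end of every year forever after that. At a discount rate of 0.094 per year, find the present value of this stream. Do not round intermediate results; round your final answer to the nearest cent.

115237.98

PV of 5-year annuity: 5,070.00 × [1 − (1+0.094)^−5] / 0.094 = 19517.54686
Perpetuity value at year 5: 14,100.00 / 0.094 = 150000.00000
PV of perpetuity: 150000.00000 / (1+0.094)^5 = 95720.43180
Total PV = 19517.54686 + 95720.43180 = 115237.97866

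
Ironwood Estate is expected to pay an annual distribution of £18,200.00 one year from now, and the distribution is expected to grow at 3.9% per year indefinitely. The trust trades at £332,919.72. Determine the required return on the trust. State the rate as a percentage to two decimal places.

9.37%

P = D₁/(r − g) ⇒ r = D₁/P + g = £18,200.0000/£332,919.72 + 0.039 = 0.054668 + 0.039 = 0.093668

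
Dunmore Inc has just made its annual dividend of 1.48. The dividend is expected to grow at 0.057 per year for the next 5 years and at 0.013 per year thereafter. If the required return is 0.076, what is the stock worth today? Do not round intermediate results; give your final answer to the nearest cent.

28.79

D_1 = 1.56436
D_2 = 1.65353
D_3 = 1.74778
D_4 = 1.84740
D_5 = 1.95271
Terminal value at year 5: TV = D_5×(1+g_2)/(r−g_2) = 1.97809/0.063 = 31.39826
P_0 = D_1/(1+r)^1 + D_2/(1+r)^2 + D_3/(1+r)^3 + D_4/(1+r)^4 + D_5/(1+r)^5 + TV/(1+r)^5
    = 1.45387 + 1.42819 + 1.40297 + 1.37820 + 1.35386 + 21.76929 = 28.78639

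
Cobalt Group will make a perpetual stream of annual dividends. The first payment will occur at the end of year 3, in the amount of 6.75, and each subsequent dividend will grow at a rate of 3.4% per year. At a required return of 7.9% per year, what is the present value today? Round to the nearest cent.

128.84

Value at end of year 2: C₁ / (r − g) = 6.75 / (0.079 − 0.034) = 150.0000
Discount to today: PV = 150.0000 / (1 + 0.079)^2 = 150.0000 / 1.164241 = 128.84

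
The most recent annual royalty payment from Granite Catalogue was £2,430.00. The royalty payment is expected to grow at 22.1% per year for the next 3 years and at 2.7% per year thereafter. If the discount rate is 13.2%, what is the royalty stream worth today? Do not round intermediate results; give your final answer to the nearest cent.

D_1 = 2967.03000
D_2 = 3622.74363
D_3 = 4423.36997
Terminal value at year 3: TV = D_3×(1+g_2)/(r−g_2) = 4542.80096/0.105 = 43264.77106
P_0 = D_1/(1+r)^1 + D_2/(1+r)^2 + D_3/(1+r)^3 + TV/(1+r)^3
    = 2621.05124 + 2827.12329 + 3049.39711 + 29826.00796 = 38323.57959

£38323.58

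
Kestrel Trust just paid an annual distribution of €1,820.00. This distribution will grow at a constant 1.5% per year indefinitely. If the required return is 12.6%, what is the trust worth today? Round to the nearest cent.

D₁ = D₀ × (1 + g) = €1,820.00 × 1.015 = €1,847.3000
Growing perpetuity: P = D₁ / (r − g) = €1,847.3000 / (0.126 − 0.015) = €16,642.34

€16642.34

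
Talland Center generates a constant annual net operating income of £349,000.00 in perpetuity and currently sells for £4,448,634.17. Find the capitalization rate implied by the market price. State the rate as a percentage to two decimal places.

P = C/r ⇒ r = C/P = £349,000.00/£4,448,634.17 = 0.078451

7.85%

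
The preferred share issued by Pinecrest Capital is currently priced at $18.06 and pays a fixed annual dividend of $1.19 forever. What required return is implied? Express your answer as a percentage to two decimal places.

P = C/r ⇒ r = C/P = $1.19/$18.06 = 0.065891

6.59%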